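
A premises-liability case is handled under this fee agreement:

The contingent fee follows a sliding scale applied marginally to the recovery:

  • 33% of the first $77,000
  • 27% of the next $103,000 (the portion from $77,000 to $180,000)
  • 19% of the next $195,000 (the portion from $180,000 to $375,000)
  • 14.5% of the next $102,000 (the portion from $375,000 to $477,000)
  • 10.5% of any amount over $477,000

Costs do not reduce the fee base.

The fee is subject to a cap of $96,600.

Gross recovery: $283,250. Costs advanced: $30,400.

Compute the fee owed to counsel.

$72,837.50

Fee base is the gross recovery, $283,250; costs are reimbursed separately.
First $77,000 at 33% = $25,410.00
Next $103,000 at 27% = $27,810.00
Remaining $103,250 at 19% = $19,617.50
Fee: $25,410.00 + $27,810.00 + $19,617.50 = $72,837.50
$72,837.50 is under the $96,600 cap.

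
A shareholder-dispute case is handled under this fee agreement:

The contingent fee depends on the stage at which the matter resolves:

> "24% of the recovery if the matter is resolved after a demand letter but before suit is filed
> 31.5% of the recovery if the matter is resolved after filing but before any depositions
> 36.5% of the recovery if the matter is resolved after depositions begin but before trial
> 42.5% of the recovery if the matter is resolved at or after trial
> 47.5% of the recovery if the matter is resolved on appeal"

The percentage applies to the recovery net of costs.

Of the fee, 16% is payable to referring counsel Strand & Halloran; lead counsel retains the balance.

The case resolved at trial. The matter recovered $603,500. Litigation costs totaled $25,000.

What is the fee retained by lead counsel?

$206,524.50

Fee base (net of costs): $603,500 − $25,000 = $578,500
The matter resolved at trial, so the 42.5% rate applies.
$578,500 × 42.5% = $245,862.50
Referral share: 16% of $245,862.50 = $39,338.00; lead counsel retains $245,862.50 − $39,338.00 = $206,524.50.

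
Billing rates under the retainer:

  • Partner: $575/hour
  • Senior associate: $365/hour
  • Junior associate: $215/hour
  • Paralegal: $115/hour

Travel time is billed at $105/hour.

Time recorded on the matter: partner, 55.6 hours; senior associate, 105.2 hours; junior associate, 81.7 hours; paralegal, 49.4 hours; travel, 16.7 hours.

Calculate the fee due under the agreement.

$95,368.00

Partner: 55.6 × $575 = $31,970.00
Senior associate: 105.2 × $365 = $38,398.00
Junior associate: 81.7 × $215 = $17,565.50
Paralegal: 49.4 × $115 = $5,681.00
Subtotal: $31,970.00 + $38,398.00 + $17,565.50 + $5,681.00 = $93,614.50
Travel: 16.7 × $105 = $1,753.50
Total: $93,614.50 + $1,753.50 = $95,368.00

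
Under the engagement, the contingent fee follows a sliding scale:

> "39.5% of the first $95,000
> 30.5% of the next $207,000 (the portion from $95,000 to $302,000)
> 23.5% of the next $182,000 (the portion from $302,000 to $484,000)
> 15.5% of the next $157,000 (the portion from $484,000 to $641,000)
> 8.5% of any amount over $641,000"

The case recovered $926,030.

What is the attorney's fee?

First $95,000 at 39.5% = $37,525.00
Next $207,000 at 30.5% = $63,135.00
Next $182,000 at 23.5% = $42,770.00
Next $157,000 at 15.5% = $24,335.00
Remaining $285,030 at 8.5% = $24,227.55
Fee: $37,525.00 + $63,135.00 + $42,770.00 + $24,335.00 + $24,227.55 = $191,992.55

$191,992.55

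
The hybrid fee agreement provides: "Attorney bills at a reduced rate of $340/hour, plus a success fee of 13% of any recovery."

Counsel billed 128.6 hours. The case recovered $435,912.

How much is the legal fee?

$100,392.56

Hourly: 128.6 × $340 = $43,724.00
Success fee: 13% of $435,912 = $56,668.56
Total: $43,724.00 + $56,668.56 = $100,392.56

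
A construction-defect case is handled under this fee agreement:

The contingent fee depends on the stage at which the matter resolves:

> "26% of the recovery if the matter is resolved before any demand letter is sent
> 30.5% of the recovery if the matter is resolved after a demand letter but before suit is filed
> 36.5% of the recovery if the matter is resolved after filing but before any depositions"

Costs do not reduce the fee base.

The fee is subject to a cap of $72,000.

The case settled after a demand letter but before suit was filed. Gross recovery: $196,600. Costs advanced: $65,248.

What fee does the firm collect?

$59,963.00

Fee base is the gross recovery, $196,600; costs are reimbursed separately.
The matter settled after a demand letter but before suit was filed, so the 30.5% rate applies.
$196,600 × 30.5% = $59,963.00
$59,963.00 is under the $72,000 cap.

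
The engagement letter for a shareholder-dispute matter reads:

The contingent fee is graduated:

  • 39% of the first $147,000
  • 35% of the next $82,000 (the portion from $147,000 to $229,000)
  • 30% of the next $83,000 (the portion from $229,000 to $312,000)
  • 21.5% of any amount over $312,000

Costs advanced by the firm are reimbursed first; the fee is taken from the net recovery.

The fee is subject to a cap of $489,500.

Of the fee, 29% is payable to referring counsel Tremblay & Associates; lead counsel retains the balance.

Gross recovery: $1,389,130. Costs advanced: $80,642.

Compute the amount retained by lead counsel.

Fee base (net of costs): $1,389,130 − $80,642 = $1,308,488
First $147,000 at 39% = $57,330.00
Next $82,000 at 35% = $28,700.00
Next $83,000 at 30% = $24,900.00
Remaining $996,488 at 21.5% = $214,244.92
Fee: $57,330.00 + $28,700.00 + $24,900.00 + $214,244.92 = $325,174.92
$325,174.92 is under the $489,500 cap.
Referral share: 29% of $325,174.92 = $94,300.73; lead counsel retains $325,174.92 − $94,300.73 = $230,874.19.

$230,874.19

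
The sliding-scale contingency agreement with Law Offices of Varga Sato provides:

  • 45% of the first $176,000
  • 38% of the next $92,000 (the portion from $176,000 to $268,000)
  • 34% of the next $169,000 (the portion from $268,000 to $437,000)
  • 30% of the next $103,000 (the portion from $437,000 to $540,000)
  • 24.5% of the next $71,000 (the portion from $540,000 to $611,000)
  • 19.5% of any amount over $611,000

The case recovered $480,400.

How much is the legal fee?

First $176,000 at 45% = $79,200.00
Next $92,000 at 38% = $34,960.00
Next $169,000 at 34% = $57,460.00
Remaining $43,400 at 30% = $13,020.00
Fee: $79,200.00 + $34,960.00 + $57,460.00 + $13,020.00 = $184,640.00

$184,640.00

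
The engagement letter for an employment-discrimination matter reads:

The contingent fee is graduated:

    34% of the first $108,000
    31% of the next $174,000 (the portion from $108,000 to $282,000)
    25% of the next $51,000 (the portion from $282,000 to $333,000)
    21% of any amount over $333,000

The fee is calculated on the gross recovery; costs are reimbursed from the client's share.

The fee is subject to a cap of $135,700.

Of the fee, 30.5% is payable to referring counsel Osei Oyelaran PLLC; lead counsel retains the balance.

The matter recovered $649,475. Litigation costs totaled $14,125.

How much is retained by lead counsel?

Fee base is the gross recovery, $649,475; costs are reimbursed separately.
First $108,000 at 34% = $36,720.00
Next $174,000 at 31% = $53,940.00
Next $51,000 at 25% = $12,750.00
Remaining $316,475 at 21% = $66,459.75
Fee: $36,720.00 + $53,940.00 + $12,750.00 + $66,459.75 = $169,869.75
$169,869.75 exceeds the $135,700 cap, so the fee is capped at $135,700.00.
Referral share: 30.5% of $135,700.00 = $41,388.50; lead counsel retains $135,700.00 − $41,388.50 = $94,311.50.

$94,311.50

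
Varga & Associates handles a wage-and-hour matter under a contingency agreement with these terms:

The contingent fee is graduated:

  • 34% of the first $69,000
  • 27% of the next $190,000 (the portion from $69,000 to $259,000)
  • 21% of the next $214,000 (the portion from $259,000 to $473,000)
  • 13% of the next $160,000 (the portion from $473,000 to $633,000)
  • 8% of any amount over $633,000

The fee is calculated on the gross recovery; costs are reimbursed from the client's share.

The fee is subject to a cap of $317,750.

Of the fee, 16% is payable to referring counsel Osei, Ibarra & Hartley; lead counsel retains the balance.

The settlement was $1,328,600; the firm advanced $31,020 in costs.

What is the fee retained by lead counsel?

$164,764.32

Fee base is the gross recovery, $1,328,600; costs are reimbursed separately.
First $69,000 at 34% = $23,460.00
Next $190,000 at 27% = $51,300.00
Next $214,000 at 21% = $44,940.00
Next $160,000 at 13% = $20,800.00
Remaining $695,600 at 8% = $55,648.00
Fee: $23,460.00 + $51,300.00 + $44,940.00 + $20,800.00 + $55,648.00 = $196,148.00
$196,148.00 is under the $317,750 cap.
Referral share: 16% of $196,148.00 = $31,383.68; lead counsel retains $196,148.00 − $31,383.68 = $164,764.32.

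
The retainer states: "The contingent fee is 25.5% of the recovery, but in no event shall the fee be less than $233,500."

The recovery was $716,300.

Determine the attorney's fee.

$233,500.00

25.5% of $716,300 = $182,656.50
That is below the $233,500 minimum, so the minimum applies.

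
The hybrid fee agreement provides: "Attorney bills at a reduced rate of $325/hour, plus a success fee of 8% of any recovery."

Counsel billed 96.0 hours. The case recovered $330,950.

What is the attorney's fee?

Hourly: 96.0 × $325 = $31,200.00
Success fee: 8% of $330,950 = $26,476.00
Total: $31,200.00 + $26,476.00 = $57,676.00

$57,676.00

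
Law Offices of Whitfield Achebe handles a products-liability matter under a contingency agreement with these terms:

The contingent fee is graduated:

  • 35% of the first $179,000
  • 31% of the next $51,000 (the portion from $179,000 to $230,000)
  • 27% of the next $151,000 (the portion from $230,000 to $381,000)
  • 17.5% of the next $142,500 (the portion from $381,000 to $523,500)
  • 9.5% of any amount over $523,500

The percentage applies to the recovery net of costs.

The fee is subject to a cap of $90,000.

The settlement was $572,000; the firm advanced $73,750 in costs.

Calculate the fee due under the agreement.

Fee base (net of costs): $572,000 − $73,750 = $498,250
First $179,000 at 35% = $62,650.00
Next $51,000 at 31% = $15,810.00
Next $151,000 at 27% = $40,770.00
Remaining $117,250 at 17.5% = $20,518.75
Fee: $62,650.00 + $15,810.00 + $40,770.00 + $20,518.75 = $139,748.75
$139,748.75 exceeds the $90,000 cap, so the fee is capped at $90,000.00.

$90,000.00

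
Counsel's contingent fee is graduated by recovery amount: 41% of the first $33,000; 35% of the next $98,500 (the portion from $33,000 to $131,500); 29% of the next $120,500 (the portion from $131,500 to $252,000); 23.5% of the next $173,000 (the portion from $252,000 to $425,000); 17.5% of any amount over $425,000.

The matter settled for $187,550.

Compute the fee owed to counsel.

$64,259.50

First $33,000 at 41% = $13,530.00
Next $98,500 at 35% = $34,475.00
Remaining $56,050 at 29% = $16,254.50
Fee: $13,530.00 + $34,475.00 + $16,254.50 = $64,259.50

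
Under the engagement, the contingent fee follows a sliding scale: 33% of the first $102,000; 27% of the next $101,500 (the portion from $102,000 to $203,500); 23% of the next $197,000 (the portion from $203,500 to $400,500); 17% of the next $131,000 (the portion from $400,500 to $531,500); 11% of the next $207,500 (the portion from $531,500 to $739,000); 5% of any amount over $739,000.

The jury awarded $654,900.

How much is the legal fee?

First $102,000 at 33% = $33,660.00
Next $101,500 at 27% = $27,405.00
Next $197,000 at 23% = $45,310.00
Next $131,000 at 17% = $22,270.00
Remaining $123,400 at 11% = $13,574.00
Fee: $33,660.00 + $27,405.00 + $45,310.00 + $22,270.00 + $13,574.00 = $142,219.00

$142,219.00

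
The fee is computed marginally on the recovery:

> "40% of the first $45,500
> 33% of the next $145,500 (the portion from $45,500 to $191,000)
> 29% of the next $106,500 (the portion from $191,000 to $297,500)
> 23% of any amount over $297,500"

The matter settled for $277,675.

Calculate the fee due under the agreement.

$91,350.75

First $45,500 at 40% = $18,200.00
Next $145,500 at 33% = $48,015.00
Remaining $86,675 at 29% = $25,135.75
Fee: $18,200.00 + $48,015.00 + $25,135.75 = $91,350.75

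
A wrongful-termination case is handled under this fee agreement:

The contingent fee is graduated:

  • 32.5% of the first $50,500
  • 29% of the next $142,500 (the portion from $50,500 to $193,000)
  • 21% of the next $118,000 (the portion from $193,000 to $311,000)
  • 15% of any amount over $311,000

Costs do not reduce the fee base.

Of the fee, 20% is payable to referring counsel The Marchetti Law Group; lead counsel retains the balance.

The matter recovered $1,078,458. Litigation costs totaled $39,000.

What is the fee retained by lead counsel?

Fee base is the gross recovery, $1,078,458; costs are reimbursed separately.
First $50,500 at 32.5% = $16,412.50
Next $142,500 at 29% = $41,325.00
Next $118,000 at 21% = $24,780.00
Remaining $767,458 at 15% = $115,118.70
Fee: $16,412.50 + $41,325.00 + $24,780.00 + $115,118.70 = $197,636.20
Referral share: 20% of $197,636.20 = $39,527.24; lead counsel retains $197,636.20 − $39,527.24 = $158,108.96.

$158,108.96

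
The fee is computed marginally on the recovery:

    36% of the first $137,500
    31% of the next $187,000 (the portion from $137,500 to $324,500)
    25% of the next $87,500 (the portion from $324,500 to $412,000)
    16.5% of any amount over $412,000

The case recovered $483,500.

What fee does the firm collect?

First $137,500 at 36% = $49,500.00
Next $187,000 at 31% = $57,970.00
Next $87,500 at 25% = $21,875.00
Remaining $71,500 at 16.5% = $11,797.50
Fee: $49,500.00 + $57,970.00 + $21,875.00 + $11,797.50 = $141,142.50

$141,142.50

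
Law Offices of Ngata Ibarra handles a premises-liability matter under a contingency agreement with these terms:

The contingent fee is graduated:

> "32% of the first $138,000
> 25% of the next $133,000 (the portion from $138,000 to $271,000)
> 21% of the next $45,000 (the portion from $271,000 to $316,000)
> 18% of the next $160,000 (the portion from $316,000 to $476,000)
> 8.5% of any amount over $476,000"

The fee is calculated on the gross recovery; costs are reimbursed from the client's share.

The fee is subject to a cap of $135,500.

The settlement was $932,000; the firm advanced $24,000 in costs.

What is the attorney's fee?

$135,500.00

Fee base is the gross recovery, $932,000; costs are reimbursed separately.
First $138,000 at 32% = $44,160.00
Next $133,000 at 25% = $33,250.00
Next $45,000 at 21% = $9,450.00
Next $160,000 at 18% = $28,800.00
Remaining $456,000 at 8.5% = $38,760.00
Fee: $44,160.00 + $33,250.00 + $9,450.00 + $28,800.00 + $38,760.00 = $154,420.00
$154,420.00 exceeds the $135,500 cap, so the fee is capped at $135,500.00.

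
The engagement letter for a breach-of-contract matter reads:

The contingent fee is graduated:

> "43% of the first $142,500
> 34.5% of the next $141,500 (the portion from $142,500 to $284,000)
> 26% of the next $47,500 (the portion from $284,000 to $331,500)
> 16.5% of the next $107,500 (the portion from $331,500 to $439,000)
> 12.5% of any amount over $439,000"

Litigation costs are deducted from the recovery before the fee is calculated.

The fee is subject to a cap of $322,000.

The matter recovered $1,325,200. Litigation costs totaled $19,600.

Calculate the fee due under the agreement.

Fee base (net of costs): $1,325,200 − $19,600 = $1,305,600
First $142,500 at 43% = $61,275.00
Next $141,500 at 34.5% = $48,817.50
Next $47,500 at 26% = $12,350.00
Next $107,500 at 16.5% = $17,737.50
Remaining $866,600 at 12.5% = $108,325.00
Fee: $61,275.00 + $48,817.50 + $12,350.00 + $17,737.50 + $108,325.00 = $248,505.00
$248,505.00 is under the $322,000 cap.

$248,505.00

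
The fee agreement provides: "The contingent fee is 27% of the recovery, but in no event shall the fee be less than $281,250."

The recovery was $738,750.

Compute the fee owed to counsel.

$281,250.00

27% of $738,750 = $199,462.50
That is below the $281,250 minimum, so the minimum applies.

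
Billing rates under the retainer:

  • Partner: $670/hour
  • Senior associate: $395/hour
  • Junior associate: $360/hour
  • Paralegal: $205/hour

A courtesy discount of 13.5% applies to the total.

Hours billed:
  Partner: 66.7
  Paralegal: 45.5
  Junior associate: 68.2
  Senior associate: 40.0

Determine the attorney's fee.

$81,628.75

Partner: 66.7 × $670 = $44,689.00
Senior associate: 40.0 × $395 = $15,800.00
Junior associate: 68.2 × $360 = $24,552.00
Paralegal: 45.5 × $205 = $9,327.50
Subtotal: $94,368.50
Less 13.5% discount: −$12,739.75
Total: $94,368.50 − $12,739.75 = $81,628.75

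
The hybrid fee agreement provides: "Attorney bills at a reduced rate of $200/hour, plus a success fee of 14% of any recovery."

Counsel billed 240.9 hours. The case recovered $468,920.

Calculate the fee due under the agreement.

Hourly: 240.9 × $200 = $48,180.00
Success fee: 14% of $468,920 = $65,648.80
Total: $48,180.00 + $65,648.80 = $113,828.80

$113,828.80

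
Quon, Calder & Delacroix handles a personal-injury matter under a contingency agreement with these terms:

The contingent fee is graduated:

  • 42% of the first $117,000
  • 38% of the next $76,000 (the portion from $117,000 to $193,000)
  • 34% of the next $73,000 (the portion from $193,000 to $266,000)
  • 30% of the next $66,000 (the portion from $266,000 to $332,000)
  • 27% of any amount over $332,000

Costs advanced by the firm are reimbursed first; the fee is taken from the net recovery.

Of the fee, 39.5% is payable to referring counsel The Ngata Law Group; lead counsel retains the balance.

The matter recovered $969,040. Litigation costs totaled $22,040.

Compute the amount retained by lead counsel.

Fee base (net of costs): $969,040 − $22,040 = $947,000
First $117,000 at 42% = $49,140.00
Next $76,000 at 38% = $28,880.00
Next $73,000 at 34% = $24,820.00
Next $66,000 at 30% = $19,800.00
Remaining $615,000 at 27% = $166,050.00
Fee: $49,140.00 + $28,880.00 + $24,820.00 + $19,800.00 + $166,050.00 = $288,690.00
Referral share: 39.5% of $288,690.00 = $114,032.55; lead counsel retains $288,690.00 − $114,032.55 = $174,657.45.

$174,657.45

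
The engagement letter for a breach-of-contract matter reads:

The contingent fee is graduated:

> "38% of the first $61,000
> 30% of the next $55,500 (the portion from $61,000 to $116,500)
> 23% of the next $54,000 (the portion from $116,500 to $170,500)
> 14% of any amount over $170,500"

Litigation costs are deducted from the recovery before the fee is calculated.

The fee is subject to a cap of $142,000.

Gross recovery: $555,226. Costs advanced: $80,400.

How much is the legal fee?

Fee base (net of costs): $555,226 − $80,400 = $474,826
First $61,000 at 38% = $23,180.00
Next $55,500 at 30% = $16,650.00
Next $54,000 at 23% = $12,420.00
Remaining $304,326 at 14% = $42,605.64
Fee: $23,180.00 + $16,650.00 + $12,420.00 + $42,605.64 = $94,855.64
$94,855.64 is under the $142,000 cap.

$94,855.64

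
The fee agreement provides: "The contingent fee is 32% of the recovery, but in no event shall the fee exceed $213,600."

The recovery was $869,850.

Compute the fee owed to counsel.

32% of $869,850 = $278,352.00
That exceeds the $213,600 cap, so the fee is capped at $213,600.

$213,600.00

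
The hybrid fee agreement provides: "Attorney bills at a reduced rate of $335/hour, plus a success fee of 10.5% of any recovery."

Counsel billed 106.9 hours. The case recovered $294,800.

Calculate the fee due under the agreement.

Hourly: 106.9 × $335 = $35,811.50
Success fee: 10.5% of $294,800 = $30,954.00
Total: $35,811.50 + $30,954.00 = $66,765.50

$66,765.50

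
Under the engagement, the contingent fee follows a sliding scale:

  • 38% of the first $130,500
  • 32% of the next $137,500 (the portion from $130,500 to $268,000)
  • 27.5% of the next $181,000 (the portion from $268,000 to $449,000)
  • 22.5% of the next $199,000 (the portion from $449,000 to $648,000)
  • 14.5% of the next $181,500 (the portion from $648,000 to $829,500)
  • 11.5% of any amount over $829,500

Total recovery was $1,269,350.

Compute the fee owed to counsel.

$265,040.25

First $130,500 at 38% = $49,590.00
Next $137,500 at 32% = $44,000.00
Next $181,000 at 27.5% = $49,775.00
Next $199,000 at 22.5% = $44,775.00
Next $181,500 at 14.5% = $26,317.50
Remaining $439,850 at 11.5% = $50,582.75
Fee: $49,590.00 + $44,000.00 + $49,775.00 + $44,775.00 + $26,317.50 + $50,582.75 = $265,040.25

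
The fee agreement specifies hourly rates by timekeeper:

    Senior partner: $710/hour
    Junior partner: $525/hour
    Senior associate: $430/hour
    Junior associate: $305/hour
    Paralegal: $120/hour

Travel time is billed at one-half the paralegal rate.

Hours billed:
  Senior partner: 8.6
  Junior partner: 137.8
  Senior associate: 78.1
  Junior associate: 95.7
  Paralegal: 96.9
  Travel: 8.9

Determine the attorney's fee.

Senior partner: 8.6 × $710 = $6,106.00
Junior partner: 137.8 × $525 = $72,345.00
Senior associate: 78.1 × $430 = $33,583.00
Junior associate: 95.7 × $305 = $29,188.50
Paralegal: 96.9 × $120 = $11,628.00
Subtotal: $6,106.00 + $72,345.00 + $33,583.00 + $29,188.50 + $11,628.00 = $152,850.50
Travel: 8.9 × ($120 ÷ 2) = 8.9 × $60.00 = $534.00
Total: $152,850.50 + $534.00 = $153,384.50

$153,384.50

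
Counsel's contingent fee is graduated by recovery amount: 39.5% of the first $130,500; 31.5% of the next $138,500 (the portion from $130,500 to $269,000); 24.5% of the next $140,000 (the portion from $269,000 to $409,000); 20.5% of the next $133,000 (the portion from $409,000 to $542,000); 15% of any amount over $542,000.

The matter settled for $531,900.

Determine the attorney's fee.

First $130,500 at 39.5% = $51,547.50
Next $138,500 at 31.5% = $43,627.50
Next $140,000 at 24.5% = $34,300.00
Remaining $122,900 at 20.5% = $25,194.50
Fee: $51,547.50 + $43,627.50 + $34,300.00 + $25,194.50 = $154,669.50

$154,669.50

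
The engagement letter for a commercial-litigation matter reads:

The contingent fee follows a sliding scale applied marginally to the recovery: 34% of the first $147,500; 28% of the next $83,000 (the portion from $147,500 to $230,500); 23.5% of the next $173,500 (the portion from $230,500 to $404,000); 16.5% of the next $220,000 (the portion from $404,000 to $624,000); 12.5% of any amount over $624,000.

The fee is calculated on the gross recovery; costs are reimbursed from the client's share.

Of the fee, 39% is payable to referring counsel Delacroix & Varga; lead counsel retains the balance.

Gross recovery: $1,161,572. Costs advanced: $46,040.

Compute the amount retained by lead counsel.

$132,771.99

Fee base is the gross recovery, $1,161,572; costs are reimbursed separately.
First $147,500 at 34% = $50,150.00
Next $83,000 at 28% = $23,240.00
Next $173,500 at 23.5% = $40,772.50
Next $220,000 at 16.5% = $36,300.00
Remaining $537,572 at 12.5% = $67,196.50
Fee: $50,150.00 + $23,240.00 + $40,772.50 + $36,300.00 + $67,196.50 = $217,659.00
Referral share: 39% of $217,659.00 = $84,887.01; lead counsel retains $217,659.00 − $84,887.01 = $132,771.99.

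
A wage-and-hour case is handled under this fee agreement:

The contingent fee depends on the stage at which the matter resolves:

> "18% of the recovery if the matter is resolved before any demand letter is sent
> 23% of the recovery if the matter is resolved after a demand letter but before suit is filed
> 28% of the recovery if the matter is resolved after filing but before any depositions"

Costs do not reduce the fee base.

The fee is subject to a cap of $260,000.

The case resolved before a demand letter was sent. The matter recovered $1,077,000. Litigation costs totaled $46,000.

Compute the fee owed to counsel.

$193,860.00

Fee base is the gross recovery, $1,077,000; costs are reimbursed separately.
The matter resolved before a demand letter was sent, so the 18% rate applies.
$1,077,000 × 18% = $193,860.00
$193,860.00 is under the $260,000 cap.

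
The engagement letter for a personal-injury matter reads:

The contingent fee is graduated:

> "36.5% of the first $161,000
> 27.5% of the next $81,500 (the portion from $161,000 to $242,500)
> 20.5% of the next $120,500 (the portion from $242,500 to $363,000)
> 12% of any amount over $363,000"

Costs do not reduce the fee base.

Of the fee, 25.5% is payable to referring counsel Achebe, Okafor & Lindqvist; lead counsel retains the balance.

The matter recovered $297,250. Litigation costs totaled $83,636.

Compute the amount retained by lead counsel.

$68,838.93

Fee base is the gross recovery, $297,250; costs are reimbursed separately.
First $161,000 at 36.5% = $58,765.00
Next $81,500 at 27.5% = $22,412.50
Remaining $54,750 at 20.5% = $11,223.75
Fee: $58,765.00 + $22,412.50 + $11,223.75 = $92,401.25
Referral share: 25.5% of $92,401.25 = $23,562.32; lead counsel retains $92,401.25 − $23,562.32 = $68,838.93.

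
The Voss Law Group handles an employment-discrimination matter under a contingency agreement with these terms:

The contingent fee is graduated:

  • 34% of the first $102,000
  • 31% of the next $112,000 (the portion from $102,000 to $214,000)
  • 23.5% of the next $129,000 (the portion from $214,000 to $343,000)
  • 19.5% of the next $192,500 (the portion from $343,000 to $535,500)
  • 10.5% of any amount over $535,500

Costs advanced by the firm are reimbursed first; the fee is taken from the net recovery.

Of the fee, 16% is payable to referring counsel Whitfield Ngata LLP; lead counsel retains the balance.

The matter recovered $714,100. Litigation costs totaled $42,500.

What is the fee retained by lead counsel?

Fee base (net of costs): $714,100 − $42,500 = $671,600
First $102,000 at 34% = $34,680.00
Next $112,000 at 31% = $34,720.00
Next $129,000 at 23.5% = $30,315.00
Next $192,500 at 19.5% = $37,537.50
Remaining $136,100 at 10.5% = $14,290.50
Fee: $34,680.00 + $34,720.00 + $30,315.00 + $37,537.50 + $14,290.50 = $151,543.00
Referral share: 16% of $151,543.00 = $24,246.88; lead counsel retains $151,543.00 − $24,246.88 = $127,296.12.

$127,296.12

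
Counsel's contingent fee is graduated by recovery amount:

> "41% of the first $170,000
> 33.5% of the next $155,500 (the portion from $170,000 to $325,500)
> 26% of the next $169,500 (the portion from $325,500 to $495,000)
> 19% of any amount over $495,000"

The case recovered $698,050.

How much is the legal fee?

$204,442.00

First $170,000 at 41% = $69,700.00
Next $155,500 at 33.5% = $52,092.50
Next $169,500 at 26% = $44,070.00
Remaining $203,050 at 19% = $38,579.50
Fee: $69,700.00 + $52,092.50 + $44,070.00 + $38,579.50 = $204,442.00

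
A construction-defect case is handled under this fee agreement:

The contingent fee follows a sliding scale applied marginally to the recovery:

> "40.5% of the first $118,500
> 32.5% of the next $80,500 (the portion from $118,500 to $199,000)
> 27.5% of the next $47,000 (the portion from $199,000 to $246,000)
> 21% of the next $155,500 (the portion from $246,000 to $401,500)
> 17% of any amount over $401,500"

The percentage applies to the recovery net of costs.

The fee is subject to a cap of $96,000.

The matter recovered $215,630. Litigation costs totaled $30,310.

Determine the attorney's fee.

Fee base (net of costs): $215,630 − $30,310 = $185,320
First $118,500 at 40.5% = $47,992.50
Remaining $66,820 at 32.5% = $21,716.50
Fee: $47,992.50 + $21,716.50 = $69,709.00
$69,709.00 is under the $96,000 cap.

$69,709.00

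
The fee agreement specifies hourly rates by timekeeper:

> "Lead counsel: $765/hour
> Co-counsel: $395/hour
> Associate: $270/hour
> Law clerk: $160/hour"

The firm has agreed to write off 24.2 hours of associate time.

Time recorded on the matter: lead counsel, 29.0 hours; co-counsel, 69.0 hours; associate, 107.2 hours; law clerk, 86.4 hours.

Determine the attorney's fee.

$85,674.00

Lead counsel: 29.0 × $765 = $22,185.00
Co-counsel: 69.0 × $395 = $27,255.00
Associate: 107.2 × $270 = $28,944.00
Law clerk: 86.4 × $160 = $13,824.00
Subtotal: $92,208.00
Write-off: 24.2 × $270 = $6,534.00
Total: $92,208.00 − $6,534.00 = $85,674.00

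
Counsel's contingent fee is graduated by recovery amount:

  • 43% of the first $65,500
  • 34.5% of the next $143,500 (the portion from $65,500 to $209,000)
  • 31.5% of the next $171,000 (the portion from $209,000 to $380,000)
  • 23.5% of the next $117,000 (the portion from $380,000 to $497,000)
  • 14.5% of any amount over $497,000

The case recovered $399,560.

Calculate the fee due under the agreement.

$136,134.10

First $65,500 at 43% = $28,165.00
Next $143,500 at 34.5% = $49,507.50
Next $171,000 at 31.5% = $53,865.00
Remaining $19,560 at 23.5% = $4,596.60
Fee: $28,165.00 + $49,507.50 + $53,865.00 + $4,596.60 = $136,134.10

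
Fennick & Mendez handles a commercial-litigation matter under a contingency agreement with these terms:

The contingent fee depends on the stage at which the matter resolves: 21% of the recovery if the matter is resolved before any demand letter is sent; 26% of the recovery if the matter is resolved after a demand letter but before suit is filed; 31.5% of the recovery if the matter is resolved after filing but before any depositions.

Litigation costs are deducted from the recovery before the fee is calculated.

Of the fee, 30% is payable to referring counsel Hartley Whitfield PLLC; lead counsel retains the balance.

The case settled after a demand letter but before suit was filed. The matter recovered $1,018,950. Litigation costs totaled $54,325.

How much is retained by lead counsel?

$175,561.75

Fee base (net of costs): $1,018,950 − $54,325 = $964,625
The matter settled after a demand letter but before suit was filed, so the 26% rate applies.
$964,625 × 26% = $250,802.50
Referral share: 30% of $250,802.50 = $75,240.75; lead counsel retains $250,802.50 − $75,240.75 = $175,561.75.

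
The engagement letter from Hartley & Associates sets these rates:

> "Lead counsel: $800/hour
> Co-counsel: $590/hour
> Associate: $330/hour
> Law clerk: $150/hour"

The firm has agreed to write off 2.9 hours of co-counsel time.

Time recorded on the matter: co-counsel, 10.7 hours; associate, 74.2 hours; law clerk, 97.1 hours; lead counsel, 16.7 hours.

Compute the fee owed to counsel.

Lead counsel: 16.7 × $800 = $13,360.00
Co-counsel: 10.7 × $590 = $6,313.00
Associate: 74.2 × $330 = $24,486.00
Law clerk: 97.1 × $150 = $14,565.00
Subtotal: $58,724.00
Write-off: 2.9 × $590 = $1,711.00
Total: $58,724.00 − $1,711.00 = $57,013.00

$57,013.00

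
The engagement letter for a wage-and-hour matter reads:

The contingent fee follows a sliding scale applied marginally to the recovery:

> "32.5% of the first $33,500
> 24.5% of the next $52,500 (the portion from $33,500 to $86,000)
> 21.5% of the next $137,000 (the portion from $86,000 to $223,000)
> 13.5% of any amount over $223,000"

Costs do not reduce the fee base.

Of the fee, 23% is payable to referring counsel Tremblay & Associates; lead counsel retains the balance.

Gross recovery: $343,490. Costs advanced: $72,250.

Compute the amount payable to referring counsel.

Fee base is the gross recovery, $343,490; costs are reimbursed separately.
First $33,500 at 32.5% = $10,887.50
Next $52,500 at 24.5% = $12,862.50
Next $137,000 at 21.5% = $29,455.00
Remaining $120,490 at 13.5% = $16,266.15
Fee: $10,887.50 + $12,862.50 + $29,455.00 + $16,266.15 = $69,471.15
Referral share: 23% of $69,471.15 = $15,978.36; lead counsel retains $69,471.15 − $15,978.36 = $53,492.79.

$15,978.36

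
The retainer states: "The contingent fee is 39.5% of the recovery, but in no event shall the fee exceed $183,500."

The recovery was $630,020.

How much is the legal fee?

39.5% of $630,020 = $248,857.90
That exceeds the $183,500 cap, so the fee is capped at $183,500.

$183,500.00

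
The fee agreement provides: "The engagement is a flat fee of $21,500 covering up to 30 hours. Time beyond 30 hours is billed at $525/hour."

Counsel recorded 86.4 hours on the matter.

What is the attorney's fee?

Flat fee: $21,500.00
Excess hours: 86.4 − 30 = 56.4
Overrun: 56.4 × $525 = $29,610.00
Total: $21,500.00 + $29,610.00 = $51,110.00

$51,110.00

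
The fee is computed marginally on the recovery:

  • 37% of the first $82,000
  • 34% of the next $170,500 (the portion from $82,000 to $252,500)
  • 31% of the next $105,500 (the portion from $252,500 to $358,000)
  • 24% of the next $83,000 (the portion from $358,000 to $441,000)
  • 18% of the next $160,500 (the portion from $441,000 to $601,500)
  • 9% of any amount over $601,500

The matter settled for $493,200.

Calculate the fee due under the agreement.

First $82,000 at 37% = $30,340.00
Next $170,500 at 34% = $57,970.00
Next $105,500 at 31% = $32,705.00
Next $83,000 at 24% = $19,920.00
Remaining $52,200 at 18% = $9,396.00
Fee: $30,340.00 + $57,970.00 + $32,705.00 + $19,920.00 + $9,396.00 = $150,331.00

$150,331.00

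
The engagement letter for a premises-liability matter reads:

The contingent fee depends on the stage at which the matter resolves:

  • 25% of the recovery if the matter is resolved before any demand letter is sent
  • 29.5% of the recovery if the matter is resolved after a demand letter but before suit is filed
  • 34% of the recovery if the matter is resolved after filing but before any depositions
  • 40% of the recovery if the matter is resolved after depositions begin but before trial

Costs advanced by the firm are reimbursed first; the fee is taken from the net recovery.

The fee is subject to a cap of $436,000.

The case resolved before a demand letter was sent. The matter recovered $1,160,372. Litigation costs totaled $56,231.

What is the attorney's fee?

$276,035.25

Fee base (net of costs): $1,160,372 − $56,231 = $1,104,141
The matter resolved before a demand letter was sent, so the 25% rate applies.
$1,104,141 × 25% = $276,035.25
$276,035.25 is under the $436,000 cap.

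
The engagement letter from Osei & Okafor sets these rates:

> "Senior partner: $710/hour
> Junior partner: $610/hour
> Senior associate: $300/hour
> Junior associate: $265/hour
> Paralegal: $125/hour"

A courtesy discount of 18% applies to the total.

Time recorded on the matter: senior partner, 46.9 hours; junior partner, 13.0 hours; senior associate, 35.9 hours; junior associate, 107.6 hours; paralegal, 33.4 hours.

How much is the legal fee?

$69,444.16

Senior partner: 46.9 × $710 = $33,299.00
Junior partner: 13.0 × $610 = $7,930.00
Senior associate: 35.9 × $300 = $10,770.00
Junior associate: 107.6 × $265 = $28,514.00
Paralegal: 33.4 × $125 = $4,175.00
Subtotal: $84,688.00
Less 18% discount: −$15,243.84
Total: $84,688.00 − $15,243.84 = $69,444.16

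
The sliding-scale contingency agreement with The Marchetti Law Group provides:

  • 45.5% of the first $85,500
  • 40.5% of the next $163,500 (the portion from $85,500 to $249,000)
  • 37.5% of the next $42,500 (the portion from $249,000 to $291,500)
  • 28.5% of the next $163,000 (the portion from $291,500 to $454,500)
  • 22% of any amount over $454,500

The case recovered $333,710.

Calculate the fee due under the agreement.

$133,087.35

First $85,500 at 45.5% = $38,902.50
Next $163,500 at 40.5% = $66,217.50
Next $42,500 at 37.5% = $15,937.50
Remaining $42,210 at 28.5% = $12,029.85
Fee: $38,902.50 + $66,217.50 + $15,937.50 + $12,029.85 = $133,087.35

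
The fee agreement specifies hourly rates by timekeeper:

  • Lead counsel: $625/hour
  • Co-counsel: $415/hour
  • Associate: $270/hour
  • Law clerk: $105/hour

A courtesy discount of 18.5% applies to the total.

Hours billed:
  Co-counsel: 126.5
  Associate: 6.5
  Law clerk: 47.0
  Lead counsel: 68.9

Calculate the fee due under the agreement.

Lead counsel: 68.9 × $625 = $43,062.50
Co-counsel: 126.5 × $415 = $52,497.50
Associate: 6.5 × $270 = $1,755.00
Law clerk: 47.0 × $105 = $4,935.00
Subtotal: $102,250.00
Less 18.5% discount: −$18,916.25
Total: $102,250.00 − $18,916.25 = $83,333.75

$83,333.75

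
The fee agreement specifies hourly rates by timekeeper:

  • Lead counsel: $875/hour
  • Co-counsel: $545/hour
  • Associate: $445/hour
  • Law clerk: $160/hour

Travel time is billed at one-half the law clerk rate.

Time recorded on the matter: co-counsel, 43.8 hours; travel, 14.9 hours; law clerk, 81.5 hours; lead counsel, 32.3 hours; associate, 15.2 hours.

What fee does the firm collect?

Lead counsel: 32.3 × $875 = $28,262.50
Co-counsel: 43.8 × $545 = $23,871.00
Associate: 15.2 × $445 = $6,764.00
Law clerk: 81.5 × $160 = $13,040.00
Subtotal: $28,262.50 + $23,871.00 + $6,764.00 + $13,040.00 = $71,937.50
Travel: 14.9 × ($160 ÷ 2) = 14.9 × $80.00 = $1,192.00
Total: $71,937.50 + $1,192.00 = $73,129.50

$73,129.50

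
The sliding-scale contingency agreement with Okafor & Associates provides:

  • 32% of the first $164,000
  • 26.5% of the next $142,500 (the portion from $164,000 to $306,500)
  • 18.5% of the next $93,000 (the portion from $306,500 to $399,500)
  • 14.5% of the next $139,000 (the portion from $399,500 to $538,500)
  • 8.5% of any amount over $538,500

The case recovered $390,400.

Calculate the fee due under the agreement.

$105,764.00

First $164,000 at 32% = $52,480.00
Next $142,500 at 26.5% = $37,762.50
Remaining $83,900 at 18.5% = $15,521.50
Fee: $52,480.00 + $37,762.50 + $15,521.50 = $105,764.00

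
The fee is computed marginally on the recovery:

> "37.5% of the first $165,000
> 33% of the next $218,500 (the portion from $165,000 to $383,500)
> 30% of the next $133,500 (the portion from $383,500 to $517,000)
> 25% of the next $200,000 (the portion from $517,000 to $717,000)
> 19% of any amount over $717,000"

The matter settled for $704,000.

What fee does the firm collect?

First $165,000 at 37.5% = $61,875.00
Next $218,500 at 33% = $72,105.00
Next $133,500 at 30% = $40,050.00
Remaining $187,000 at 25% = $46,750.00
Fee: $61,875.00 + $72,105.00 + $40,050.00 + $46,750.00 = $220,780.00

$220,780.00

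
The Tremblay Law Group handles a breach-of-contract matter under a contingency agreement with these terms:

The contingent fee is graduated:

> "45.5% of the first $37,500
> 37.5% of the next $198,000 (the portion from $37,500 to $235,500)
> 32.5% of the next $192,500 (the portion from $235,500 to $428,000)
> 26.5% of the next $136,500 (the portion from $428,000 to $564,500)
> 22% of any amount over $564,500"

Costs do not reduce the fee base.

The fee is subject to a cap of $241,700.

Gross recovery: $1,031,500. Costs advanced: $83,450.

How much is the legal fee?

$241,700.00

Fee base is the gross recovery, $1,031,500; costs are reimbursed separately.
First $37,500 at 45.5% = $17,062.50
Next $198,000 at 37.5% = $74,250.00
Next $192,500 at 32.5% = $62,562.50
Next $136,500 at 26.5% = $36,172.50
Remaining $467,000 at 22% = $102,740.00
Fee: $17,062.50 + $74,250.00 + $62,562.50 + $36,172.50 + $102,740.00 = $292,787.50
$292,787.50 exceeds the $241,700 cap, so the fee is capped at $241,700.00.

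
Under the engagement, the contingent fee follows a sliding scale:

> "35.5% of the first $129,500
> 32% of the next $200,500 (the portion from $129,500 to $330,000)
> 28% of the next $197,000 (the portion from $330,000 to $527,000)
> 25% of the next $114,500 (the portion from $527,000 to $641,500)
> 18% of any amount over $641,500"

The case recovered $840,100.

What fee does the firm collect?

$229,665.50

First $129,500 at 35.5% = $45,972.50
Next $200,500 at 32% = $64,160.00
Next $197,000 at 28% = $55,160.00
Next $114,500 at 25% = $28,625.00
Remaining $198,600 at 18% = $35,748.00
Fee: $45,972.50 + $64,160.00 + $55,160.00 + $28,625.00 + $35,748.00 = $229,665.50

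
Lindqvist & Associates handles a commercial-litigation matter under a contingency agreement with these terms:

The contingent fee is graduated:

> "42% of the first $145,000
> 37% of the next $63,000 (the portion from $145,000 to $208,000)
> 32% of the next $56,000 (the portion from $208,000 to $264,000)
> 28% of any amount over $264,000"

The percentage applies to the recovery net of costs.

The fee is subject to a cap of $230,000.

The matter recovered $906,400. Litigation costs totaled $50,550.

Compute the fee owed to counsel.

Fee base (net of costs): $906,400 − $50,550 = $855,850
First $145,000 at 42% = $60,900.00
Next $63,000 at 37% = $23,310.00
Next $56,000 at 32% = $17,920.00
Remaining $591,850 at 28% = $165,718.00
Fee: $60,900.00 + $23,310.00 + $17,920.00 + $165,718.00 = $267,848.00
$267,848.00 exceeds the $230,000 cap, so the fee is capped at $230,000.00.

$230,000.00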